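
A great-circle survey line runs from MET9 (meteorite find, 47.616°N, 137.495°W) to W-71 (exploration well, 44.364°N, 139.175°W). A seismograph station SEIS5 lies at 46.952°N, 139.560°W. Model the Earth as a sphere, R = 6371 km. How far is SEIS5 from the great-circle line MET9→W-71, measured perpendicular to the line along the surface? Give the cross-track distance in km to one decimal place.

122.0 km

δ₁₃ = central angle MET9→SEIS5 = 0.027055 rad  (haversine)
θ₁₃ = bearing MET9→SEIS5 = 245.400°,  θ₁₂ = bearing MET9→W-71 = 200.353°
dₓₜ = R·arcsin(sin δ₁₃ · sin(θ₁₃ − θ₁₂)) = 6371·arcsin(0.02705·sin(45.047°)) = 121.977 km
|dₓₜ| = 121.977 km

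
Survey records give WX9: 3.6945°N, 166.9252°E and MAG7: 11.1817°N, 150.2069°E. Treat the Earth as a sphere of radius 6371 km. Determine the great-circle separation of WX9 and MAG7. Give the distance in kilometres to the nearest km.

2021 km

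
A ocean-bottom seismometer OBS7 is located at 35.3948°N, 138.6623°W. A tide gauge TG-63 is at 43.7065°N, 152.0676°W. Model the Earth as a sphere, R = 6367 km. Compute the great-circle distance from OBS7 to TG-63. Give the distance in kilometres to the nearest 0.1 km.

1470.7 km

Δφ = 8.3117°,  Δλ = -13.4053°
a = sin²(Δφ/2) + cos φ₁ cos φ₂ sin²(Δλ/2) = 0.013280
c = 2·arcsin(√a) = 0.230987 rad = 13.2346°
d = R·c = 6367 × 0.230987 = 1470.7 km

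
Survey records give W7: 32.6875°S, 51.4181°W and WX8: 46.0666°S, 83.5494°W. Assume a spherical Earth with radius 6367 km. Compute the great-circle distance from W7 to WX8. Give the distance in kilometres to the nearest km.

Δφ = -13.3791°,  Δλ = -32.1313°
a = sin²(Δφ/2) + cos φ₁ cos φ₂ sin²(Δλ/2) = 0.058290
c = 2·arcsin(√a) = 0.487687 rad = 27.9424°
d = R·c = 6367 × 0.487687 = 3105.1 km

3105 km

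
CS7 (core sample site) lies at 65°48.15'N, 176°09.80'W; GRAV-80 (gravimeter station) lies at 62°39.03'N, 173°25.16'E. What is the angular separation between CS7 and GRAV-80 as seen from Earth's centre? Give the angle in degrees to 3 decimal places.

CS7: φ = +65.80250°, λ = -176.16333°
GRAV-80: φ = +62.65050°, λ = +173.41933°
Δφ = -3.1520°,  Δλ = -10.4173°
a = sin²(Δφ/2) + cos φ₁ cos φ₂ sin²(Δλ/2) = 0.002308
c = 2·arcsin(√a) = 0.096128 rad = 5.5077°

5.508°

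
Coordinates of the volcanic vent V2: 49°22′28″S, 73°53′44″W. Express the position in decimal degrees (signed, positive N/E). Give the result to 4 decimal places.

lat: 49.3744° S → -49.3744°
lon: 73.8956° W → -73.8956°

-49.3744°, -73.8956°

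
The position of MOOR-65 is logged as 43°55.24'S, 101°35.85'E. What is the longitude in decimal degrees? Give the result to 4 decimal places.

101° + 35.85′/60 = 101 + 0.59750 = 101.5975°

101.5975°E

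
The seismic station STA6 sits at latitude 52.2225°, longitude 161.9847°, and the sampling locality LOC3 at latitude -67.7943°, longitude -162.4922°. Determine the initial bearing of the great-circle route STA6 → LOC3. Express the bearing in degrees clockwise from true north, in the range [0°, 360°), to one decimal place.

164.8°

Δλ = 35.5231°
y = sin Δλ · cos φ₂ = 0.219591
x = cos φ₁ sin φ₂ − sin φ₁ cos φ₂ cos Δλ = -0.810282
θ = atan2(y, x) = 164.8367° → 164.8367° (mod 360°)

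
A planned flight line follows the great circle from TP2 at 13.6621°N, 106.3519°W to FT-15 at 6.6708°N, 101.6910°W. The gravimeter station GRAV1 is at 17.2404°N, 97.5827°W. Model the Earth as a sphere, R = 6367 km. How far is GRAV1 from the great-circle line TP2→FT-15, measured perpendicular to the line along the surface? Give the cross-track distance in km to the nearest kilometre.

δ₁₃ = central angle TP2→GRAV1 = 0.160159 rad  (haversine)
θ₁₃ = bearing TP2→GRAV1 = 65.927°,  θ₁₂ = bearing TP2→FT-15 = 146.284°
dₓₜ = R·arcsin(sin δ₁₃ · sin(θ₁₃ − θ₁₂)) = 6367·arcsin(0.15947·sin(-80.357°)) = -1005.198 km
|dₓₜ| = 1005.198 km

1005 km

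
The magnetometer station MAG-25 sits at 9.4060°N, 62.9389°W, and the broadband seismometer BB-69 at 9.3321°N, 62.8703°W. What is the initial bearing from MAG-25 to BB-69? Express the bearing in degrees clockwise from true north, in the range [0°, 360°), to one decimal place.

Δλ = 0.0686°
y = sin Δλ · cos φ₂ = 0.001181
x = cos φ₁ sin φ₂ − sin φ₁ cos φ₂ cos Δλ = -0.001290
θ = atan2(y, x) = 137.5079° → 137.5079° (mod 360°)

137.5°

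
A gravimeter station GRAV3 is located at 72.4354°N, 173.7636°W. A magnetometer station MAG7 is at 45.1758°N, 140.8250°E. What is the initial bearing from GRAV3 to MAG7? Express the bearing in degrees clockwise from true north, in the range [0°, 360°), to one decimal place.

Δλ = -45.4114°
y = sin Δλ · cos φ₂ = -0.502030
x = cos φ₁ sin φ₂ − sin φ₁ cos φ₂ cos Δλ = -0.257754
θ = atan2(y, x) = -117.1771° → 242.8229° (mod 360°)

242.8°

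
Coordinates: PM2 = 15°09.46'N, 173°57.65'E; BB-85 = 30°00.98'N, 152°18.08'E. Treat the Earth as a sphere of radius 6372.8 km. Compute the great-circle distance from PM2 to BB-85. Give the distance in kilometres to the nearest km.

PM2: φ = +15.15767°, λ = +173.96083°
BB-85: φ = +30.01633°, λ = +152.30133°
Δφ = 14.8587°,  Δλ = -21.6595°
a = sin²(Δφ/2) + cos φ₁ cos φ₂ sin²(Δλ/2) = 0.046224
c = 2·arcsin(√a) = 0.433380 rad = 24.8309°
d = R·c = 6372.8 × 0.433380 = 2761.8 km

2762 km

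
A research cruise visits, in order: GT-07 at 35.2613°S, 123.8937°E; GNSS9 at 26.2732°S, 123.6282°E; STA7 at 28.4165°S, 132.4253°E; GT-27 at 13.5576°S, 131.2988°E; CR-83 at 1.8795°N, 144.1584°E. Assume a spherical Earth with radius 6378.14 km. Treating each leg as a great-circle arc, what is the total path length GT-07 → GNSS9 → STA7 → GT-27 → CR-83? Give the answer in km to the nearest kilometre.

5790 km

GT-07→GNSS9: c = 0.156922 rad, d = 1000.87 km
GNSS9→STA7: c = 0.141378 rad, d = 901.73 km
STA7→GT-27: c = 0.259980 rad, d = 1658.19 km
GT-27→CR-83: c = 0.349472 rad, d = 2228.98 km
Total = 1000.87 + 901.73 + 1658.19 + 2228.98 = 5789.77 km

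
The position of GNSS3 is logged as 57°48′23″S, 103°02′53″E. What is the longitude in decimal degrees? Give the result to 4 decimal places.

103° + 2′/60 + 53″/3600 = 103 + 0.03333 + 0.01472 = 103.0481°

103.0481°E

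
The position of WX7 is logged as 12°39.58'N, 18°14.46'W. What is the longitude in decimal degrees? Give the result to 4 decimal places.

18° + 14.46′/60 = 18 + 0.24100 = 18.2410°

18.2410°W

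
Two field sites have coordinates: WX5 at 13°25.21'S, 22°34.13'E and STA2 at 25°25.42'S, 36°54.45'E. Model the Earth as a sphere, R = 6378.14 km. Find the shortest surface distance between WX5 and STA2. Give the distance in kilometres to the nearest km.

2010 km

WX5: φ = -13.42017°, λ = +22.56883°
STA2: φ = -25.42367°, λ = +36.90750°
Δφ = -12.0035°,  Δλ = 14.3387°
a = sin²(Δφ/2) + cos φ₁ cos φ₂ sin²(Δλ/2) = 0.024616
c = 2·arcsin(√a) = 0.315089 rad = 18.0533°
d = R·c = 6378.14 × 0.315089 = 2009.7 km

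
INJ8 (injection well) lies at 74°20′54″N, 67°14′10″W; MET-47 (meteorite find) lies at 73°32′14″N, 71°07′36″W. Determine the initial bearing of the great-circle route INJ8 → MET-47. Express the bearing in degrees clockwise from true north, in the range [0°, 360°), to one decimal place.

INJ8: φ = +74.34833°, λ = -67.23611°
MET-47: φ = +73.53722°, λ = -71.12667°
Δλ = -3.8906°
y = sin Δλ · cos φ₂ = -0.019228
x = cos φ₁ sin φ₂ − sin φ₁ cos φ₂ cos Δλ = -0.013527
θ = atan2(y, x) = -125.1265° → 234.8735° (mod 360°)

234.9°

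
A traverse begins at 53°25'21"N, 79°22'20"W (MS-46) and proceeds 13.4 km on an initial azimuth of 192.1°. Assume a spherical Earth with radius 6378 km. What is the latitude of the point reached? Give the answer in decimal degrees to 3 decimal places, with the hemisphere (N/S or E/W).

53.305°N

MS-46: φ = +53.42250°, λ = -79.37222°
δ = d/R = 13.4/6378 = 0.002101 rad
φ₂ = arcsin(sin φ₁ cos δ + cos φ₁ sin δ cos θ)
   = arcsin(0.80305·1.00000 + 0.59591·0.00210·-0.97778) = 53.30479°
λ₂ = λ₁ + atan2(sin θ sin δ cos φ₁, cos δ − sin φ₁ sin φ₂) = -79.41445°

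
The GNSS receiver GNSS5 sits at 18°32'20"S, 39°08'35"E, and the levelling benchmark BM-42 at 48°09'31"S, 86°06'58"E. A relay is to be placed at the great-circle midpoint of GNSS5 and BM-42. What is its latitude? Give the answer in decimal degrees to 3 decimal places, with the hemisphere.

GNSS5: φ = -18.53889°, λ = +39.14306°
BM-42: φ = -48.15861°, λ = +86.11611°
Bx = cos φ₂ cos Δλ = 0.455171,  By = cos φ₂ sin Δλ = 0.487651
φₘ = atan2(sin φ₁ + sin φ₂, √((cos φ₁ + Bx)² + By²)) = -35.58369°
λₘ = λ₁ + atan2(By, cos φ₁ + Bx) = 58.30581°

35.584°S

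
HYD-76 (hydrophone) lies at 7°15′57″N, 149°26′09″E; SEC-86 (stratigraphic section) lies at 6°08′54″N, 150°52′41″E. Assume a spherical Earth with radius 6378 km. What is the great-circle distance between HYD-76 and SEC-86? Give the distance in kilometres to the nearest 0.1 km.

202.2 km

HYD-76: φ = +7.26583°, λ = +149.43583°
SEC-86: φ = +6.14833°, λ = +150.87806°
Δφ = -1.1175°,  Δλ = 1.4422°
a = sin²(Δφ/2) + cos φ₁ cos φ₂ sin²(Δλ/2) = 0.000251
c = 2·arcsin(√a) = 0.031707 rad = 1.8167°
d = R·c = 6378 × 0.031707 = 202.2 km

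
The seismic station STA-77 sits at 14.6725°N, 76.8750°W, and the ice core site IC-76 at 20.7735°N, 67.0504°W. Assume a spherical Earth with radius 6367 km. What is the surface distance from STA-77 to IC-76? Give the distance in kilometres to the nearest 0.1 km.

Δφ = 6.1010°,  Δλ = 9.8246°
a = sin²(Δφ/2) + cos φ₁ cos φ₂ sin²(Δλ/2) = 0.009464
c = 2·arcsin(√a) = 0.194878 rad = 11.1657°
d = R·c = 6367 × 0.194878 = 1240.8 km

1240.8 km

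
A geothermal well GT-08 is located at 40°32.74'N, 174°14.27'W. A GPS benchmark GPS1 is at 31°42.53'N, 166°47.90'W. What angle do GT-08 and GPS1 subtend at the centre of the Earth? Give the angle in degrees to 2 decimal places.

GT-08: φ = +40.54567°, λ = -174.23783°
GPS1: φ = +31.70883°, λ = -166.79833°
Δφ = -8.8368°,  Δλ = 7.4395°
a = sin²(Δφ/2) + cos φ₁ cos φ₂ sin²(Δλ/2) = 0.008656
c = 2·arcsin(√a) = 0.186345 rad = 10.6768°

10.68°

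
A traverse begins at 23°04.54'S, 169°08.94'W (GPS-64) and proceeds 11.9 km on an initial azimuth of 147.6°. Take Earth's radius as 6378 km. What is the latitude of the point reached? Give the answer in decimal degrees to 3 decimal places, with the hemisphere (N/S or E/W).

GPS-64: φ = -23.07567°, λ = -169.14900°
δ = d/R = 11.9/6378 = 0.001866 rad
φ₂ = arcsin(sin φ₁ cos δ + cos φ₁ sin δ cos θ)
   = arcsin(-0.39195·1.00000 + 0.91999·0.00187·-0.84433) = -23.16591°
λ₂ = λ₁ + atan2(sin θ sin δ cos φ₁, cos δ − sin φ₁ sin φ₂) = -169.08670°

23.166°S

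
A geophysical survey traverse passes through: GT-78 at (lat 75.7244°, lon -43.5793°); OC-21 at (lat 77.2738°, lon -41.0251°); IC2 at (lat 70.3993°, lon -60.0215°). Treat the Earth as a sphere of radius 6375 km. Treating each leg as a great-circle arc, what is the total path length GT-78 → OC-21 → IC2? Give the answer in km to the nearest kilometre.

1140 km

GT-78→OC-21: c = 0.028969 rad, d = 184.68 km
OC-21→IC2: c = 0.149900 rad, d = 955.61 km
Total = 184.68 + 955.61 = 1140.29 km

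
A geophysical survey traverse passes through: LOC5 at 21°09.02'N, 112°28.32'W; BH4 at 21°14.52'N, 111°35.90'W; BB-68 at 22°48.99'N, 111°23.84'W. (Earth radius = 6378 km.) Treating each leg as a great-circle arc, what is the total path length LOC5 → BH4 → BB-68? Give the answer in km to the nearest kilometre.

268 km

LOC5: φ = +21.15033°, λ = -112.47200°
BH4: φ = +21.24200°, λ = -111.59833°
BB-68: φ = +22.81650°, λ = -111.39733°
LOC5→BH4: c = 0.014306 rad, d = 91.25 km
BH4→BB-68: c = 0.027672 rad, d = 176.49 km
Total = 91.25 + 176.49 = 267.74 km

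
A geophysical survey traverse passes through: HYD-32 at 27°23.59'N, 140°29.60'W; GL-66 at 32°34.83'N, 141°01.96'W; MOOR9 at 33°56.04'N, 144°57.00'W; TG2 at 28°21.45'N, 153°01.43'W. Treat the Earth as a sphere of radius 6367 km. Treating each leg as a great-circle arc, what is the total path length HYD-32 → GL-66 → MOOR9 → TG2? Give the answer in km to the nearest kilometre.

1959 km

HYD-32: φ = +27.39317°, λ = -140.49333°
GL-66: φ = +32.58050°, λ = -141.03267°
MOOR9: φ = +33.93400°, λ = -144.95000°
TG2: φ = +28.35750°, λ = -153.02383°
HYD-32→GL-66: c = 0.090902 rad, d = 578.77 km
GL-66→MOOR9: c = 0.061855 rad, d = 393.83 km
MOOR9→TG2: c = 0.154878 rad, d = 986.11 km
Total = 578.77 + 393.83 + 986.11 = 1958.71 km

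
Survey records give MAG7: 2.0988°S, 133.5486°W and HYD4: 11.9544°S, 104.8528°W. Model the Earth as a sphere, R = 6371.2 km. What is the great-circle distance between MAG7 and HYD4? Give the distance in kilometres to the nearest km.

3347 km

Δφ = -9.8556°,  Δλ = 28.6958°
a = sin²(Δφ/2) + cos φ₁ cos φ₂ sin²(Δλ/2) = 0.067416
c = 2·arcsin(√a) = 0.525311 rad = 30.0981°
d = R·c = 6371.2 × 0.525311 = 3346.9 km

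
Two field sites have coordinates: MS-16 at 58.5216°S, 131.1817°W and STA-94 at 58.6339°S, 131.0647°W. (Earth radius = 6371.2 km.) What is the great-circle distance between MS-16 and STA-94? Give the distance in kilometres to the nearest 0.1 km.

Δφ = -0.1123°,  Δλ = 0.1170°
a = sin²(Δφ/2) + cos φ₁ cos φ₂ sin²(Δλ/2) = 0.000001
c = 2·arcsin(√a) = 0.002230 rad = 0.1278°
d = R·c = 6371.2 × 0.002230 = 14.2 km

14.2 km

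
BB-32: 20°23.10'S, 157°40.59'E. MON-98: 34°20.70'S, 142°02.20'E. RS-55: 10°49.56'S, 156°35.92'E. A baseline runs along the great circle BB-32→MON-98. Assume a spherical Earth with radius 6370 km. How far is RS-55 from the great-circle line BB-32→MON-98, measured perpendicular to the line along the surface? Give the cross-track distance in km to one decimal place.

790.4 km

BB-32: φ = -20.38500°, λ = +157.67650°
MON-98: φ = -34.34500°, λ = +142.03667°
RS-55: φ = -10.82600°, λ = +156.59867°
δ₁₃ = central angle BB-32→RS-55 = 0.167814 rad  (haversine)
θ₁₃ = bearing BB-32→RS-55 = 353.649°,  θ₁₂ = bearing BB-32→MON-98 = 221.466°
dₓₜ = R·arcsin(sin δ₁₃ · sin(θ₁₃ − θ₁₂)) = 6370·arcsin(0.16703·sin(132.183°)) = 790.425 km
|dₓₜ| = 790.425 km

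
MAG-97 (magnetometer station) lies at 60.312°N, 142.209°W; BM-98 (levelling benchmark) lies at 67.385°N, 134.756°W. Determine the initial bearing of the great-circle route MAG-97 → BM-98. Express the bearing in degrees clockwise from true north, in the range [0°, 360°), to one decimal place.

Δλ = 7.4530°
y = sin Δλ · cos φ₂ = 0.049879
x = cos φ₁ sin φ₂ − sin φ₁ cos φ₂ cos Δλ = 0.125956
θ = atan2(y, x) = 21.6039° → 21.6039° (mod 360°)

21.6°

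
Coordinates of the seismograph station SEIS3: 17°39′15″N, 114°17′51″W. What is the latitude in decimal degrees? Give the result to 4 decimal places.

17° + 39′/60 + 15″/3600 = 17 + 0.65000 + 0.00417 = 17.6542°

17.6542°N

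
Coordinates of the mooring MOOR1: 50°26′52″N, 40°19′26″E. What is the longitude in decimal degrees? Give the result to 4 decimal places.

40.3239°E

40° + 19′/60 + 26″/3600 = 40 + 0.31667 + 0.00722 = 40.3239°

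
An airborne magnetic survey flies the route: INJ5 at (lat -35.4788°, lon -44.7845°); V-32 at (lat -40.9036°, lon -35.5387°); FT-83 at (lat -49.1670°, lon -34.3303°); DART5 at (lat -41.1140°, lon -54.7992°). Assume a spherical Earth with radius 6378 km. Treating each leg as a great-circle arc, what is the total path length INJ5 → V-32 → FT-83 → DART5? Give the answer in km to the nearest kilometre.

INJ5→V-32: c = 0.158121 rad, d = 1008.50 km
V-32→FT-83: c = 0.144986 rad, d = 924.72 km
FT-83→DART5: c = 0.287217 rad, d = 1831.87 km
Total = 1008.50 + 924.72 + 1831.87 = 3765.08 km

3765 km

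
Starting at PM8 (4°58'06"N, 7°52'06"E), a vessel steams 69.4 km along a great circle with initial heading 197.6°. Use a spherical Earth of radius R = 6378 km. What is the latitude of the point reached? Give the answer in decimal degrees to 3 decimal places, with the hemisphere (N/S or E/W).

4.374°N

PM8: φ = +4.96833°, λ = +7.86833°
δ = d/R = 69.4/6378 = 0.010881 rad
φ₂ = arcsin(sin φ₁ cos δ + cos φ₁ sin δ cos θ)
   = arcsin(0.08661·0.99994 + 0.99624·0.01088·-0.95319) = 4.37405°
λ₂ = λ₁ + atan2(sin θ sin δ cos φ₁, cos δ − sin φ₁ sin φ₂) = 7.67928°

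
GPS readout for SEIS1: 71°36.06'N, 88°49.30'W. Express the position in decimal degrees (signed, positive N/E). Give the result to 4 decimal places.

lat: 71.6010° N → +71.6010°
lon: 88.8217° W → -88.8217°

+71.6010°, -88.8217°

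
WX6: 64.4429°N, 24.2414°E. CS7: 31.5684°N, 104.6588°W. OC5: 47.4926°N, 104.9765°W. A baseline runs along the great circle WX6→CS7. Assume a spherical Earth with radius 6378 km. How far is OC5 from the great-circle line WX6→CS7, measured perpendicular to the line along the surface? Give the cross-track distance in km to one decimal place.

628.9 km

δ₁₃ = central angle WX6→OC5 = 1.069281 rad  (haversine)
θ₁₃ = bearing WX6→OC5 = 323.344°,  θ₁₂ = bearing WX6→CS7 = 316.898°
dₓₜ = R·arcsin(sin δ₁₃ · sin(θ₁₃ − θ₁₂)) = 6378·arcsin(0.87686·sin(6.446°)) = 628.881 km
|dₓₜ| = 628.881 km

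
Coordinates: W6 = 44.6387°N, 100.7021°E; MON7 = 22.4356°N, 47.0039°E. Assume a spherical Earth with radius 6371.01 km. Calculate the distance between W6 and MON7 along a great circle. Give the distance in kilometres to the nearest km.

Δφ = -22.2031°,  Δλ = -53.6982°
a = sin²(Δφ/2) + cos φ₁ cos φ₂ sin²(Δλ/2) = 0.171232
c = 2·arcsin(√a) = 0.853252 rad = 48.8877°
d = R·c = 6371.01 × 0.853252 = 5436.1 km

5436 km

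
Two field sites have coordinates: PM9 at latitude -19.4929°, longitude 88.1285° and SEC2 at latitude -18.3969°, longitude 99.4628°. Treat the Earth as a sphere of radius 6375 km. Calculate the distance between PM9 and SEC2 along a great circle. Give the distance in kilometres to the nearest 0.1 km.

1198.8 km

Δφ = 1.0960°,  Δλ = 11.3343°
a = sin²(Δφ/2) + cos φ₁ cos φ₂ sin²(Δλ/2) = 0.008814
c = 2·arcsin(√a) = 0.188044 rad = 10.7742°
d = R·c = 6375 × 0.188044 = 1198.8 km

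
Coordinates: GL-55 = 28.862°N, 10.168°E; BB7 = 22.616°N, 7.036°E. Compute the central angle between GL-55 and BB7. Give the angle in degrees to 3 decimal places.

Δφ = -6.2460°,  Δλ = -3.1320°
a = sin²(Δφ/2) + cos φ₁ cos φ₂ sin²(Δλ/2) = 0.003572
c = 2·arcsin(√a) = 0.119601 rad = 6.8526°

6.853°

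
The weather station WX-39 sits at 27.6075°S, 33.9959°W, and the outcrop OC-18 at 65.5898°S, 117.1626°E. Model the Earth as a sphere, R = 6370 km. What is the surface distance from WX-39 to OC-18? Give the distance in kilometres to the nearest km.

Δφ = -37.9823°,  Δλ = 151.1585°
a = sin²(Δφ/2) + cos φ₁ cos φ₂ sin²(Δλ/2) = 0.449400
c = 2·arcsin(√a) = 1.469422 rad = 84.1917°
d = R·c = 6370 × 1.469422 = 9360.2 km

9360 km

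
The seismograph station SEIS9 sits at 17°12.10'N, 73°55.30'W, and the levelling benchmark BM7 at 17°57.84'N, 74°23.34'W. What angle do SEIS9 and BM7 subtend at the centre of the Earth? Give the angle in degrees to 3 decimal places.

SEIS9: φ = +17.20167°, λ = -73.92167°
BM7: φ = +17.96400°, λ = -74.38900°
Δφ = 0.7623°,  Δλ = -0.4673°
a = sin²(Δφ/2) + cos φ₁ cos φ₂ sin²(Δλ/2) = 0.000059
c = 2·arcsin(√a) = 0.015411 rad = 0.8830°

0.883°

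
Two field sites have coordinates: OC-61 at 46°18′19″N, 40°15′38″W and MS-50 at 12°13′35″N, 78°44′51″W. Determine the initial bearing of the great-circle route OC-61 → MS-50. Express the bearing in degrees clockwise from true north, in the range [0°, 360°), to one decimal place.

236.2°

OC-61: φ = +46.30528°, λ = -40.26056°
MS-50: φ = +12.22639°, λ = -78.74750°
Δλ = -38.4869°
y = sin Δλ · cos φ₂ = -0.608221
x = cos φ₁ sin φ₂ − sin φ₁ cos φ₂ cos Δλ = -0.406818
θ = atan2(y, x) = -123.7772° → 236.2228° (mod 360°)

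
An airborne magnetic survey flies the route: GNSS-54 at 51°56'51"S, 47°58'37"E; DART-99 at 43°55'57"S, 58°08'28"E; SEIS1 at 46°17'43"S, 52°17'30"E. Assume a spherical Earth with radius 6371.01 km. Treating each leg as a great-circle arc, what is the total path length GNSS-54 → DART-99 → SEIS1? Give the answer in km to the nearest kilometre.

GNSS-54: φ = -51.94750°, λ = +47.97694°
DART-99: φ = -43.93250°, λ = +58.14111°
SEIS1: φ = -46.29528°, λ = +52.29167°
GNSS-54→DART-99: c = 0.183203 rad, d = 1167.19 km
DART-99→SEIS1: c = 0.082982 rad, d = 528.68 km
Total = 1167.19 + 528.68 = 1695.87 km

1696 km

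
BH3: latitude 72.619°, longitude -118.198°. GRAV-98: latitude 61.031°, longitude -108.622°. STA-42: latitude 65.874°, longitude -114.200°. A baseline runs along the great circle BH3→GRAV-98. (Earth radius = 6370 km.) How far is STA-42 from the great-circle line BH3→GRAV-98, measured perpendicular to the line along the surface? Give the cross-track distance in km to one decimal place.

δ₁₃ = central angle BH3→STA-42 = 0.120226 rad  (haversine)
θ₁₃ = bearing BH3→STA-42 = 166.254°,  θ₁₂ = bearing BH3→GRAV-98 = 157.491°
dₓₜ = R·arcsin(sin δ₁₃ · sin(θ₁₃ − θ₁₂)) = 6370·arcsin(0.11994·sin(8.763°)) = 116.404 km
|dₓₜ| = 116.404 km

116.4 km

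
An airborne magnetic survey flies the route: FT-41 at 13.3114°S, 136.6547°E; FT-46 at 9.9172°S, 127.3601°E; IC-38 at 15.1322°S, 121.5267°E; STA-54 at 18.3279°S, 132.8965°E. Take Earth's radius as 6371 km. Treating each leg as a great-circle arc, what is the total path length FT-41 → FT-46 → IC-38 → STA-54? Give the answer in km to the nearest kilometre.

FT-41→FT-46: c = 0.169552 rad, d = 1080.22 km
FT-46→IC-38: c = 0.134738 rad, d = 858.42 km
IC-38→STA-54: c = 0.198002 rad, d = 1261.47 km
Total = 1080.22 + 858.42 + 1261.47 = 3200.10 km

3200 km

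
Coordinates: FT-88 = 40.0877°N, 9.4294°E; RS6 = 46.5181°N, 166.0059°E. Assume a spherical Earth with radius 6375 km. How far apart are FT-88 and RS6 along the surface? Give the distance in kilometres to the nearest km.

Δφ = 6.4304°,  Δλ = 156.5765°
a = sin²(Δφ/2) + cos φ₁ cos φ₂ sin²(Δλ/2) = 0.507910
c = 2·arcsin(√a) = 1.586618 rad = 90.9065°
d = R·c = 6375 × 1.586618 = 10114.7 km

10115 km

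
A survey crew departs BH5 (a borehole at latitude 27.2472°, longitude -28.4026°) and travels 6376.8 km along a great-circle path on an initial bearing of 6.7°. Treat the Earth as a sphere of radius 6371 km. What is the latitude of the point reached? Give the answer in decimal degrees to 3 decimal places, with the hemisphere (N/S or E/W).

82.072°N

δ = d/R = 6376.8/6371 = 1.000910 rad
φ₂ = arcsin(sin φ₁ cos δ + cos φ₁ sin δ cos θ)
   = arcsin(0.45783·0.53954 + 0.88904·0.84196·0.99317) = 82.07191°
λ₂ = λ₁ + atan2(sin θ sin δ cos φ₁, cos δ − sin φ₁ sin φ₂) = 17.01070°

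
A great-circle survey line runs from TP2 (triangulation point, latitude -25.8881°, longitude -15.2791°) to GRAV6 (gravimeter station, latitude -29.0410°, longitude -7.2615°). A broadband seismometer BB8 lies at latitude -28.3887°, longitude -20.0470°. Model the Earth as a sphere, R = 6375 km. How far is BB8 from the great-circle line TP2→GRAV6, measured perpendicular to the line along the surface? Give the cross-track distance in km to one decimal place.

δ₁₃ = central angle TP2→BB8 = 0.085945 rad  (haversine)
θ₁₃ = bearing TP2→BB8 = 238.415°,  θ₁₂ = bearing TP2→GRAV6 = 115.717°
dₓₜ = R·arcsin(sin δ₁₃ · sin(θ₁₃ − θ₁₂)) = 6375·arcsin(0.08584·sin(122.698°)) = 460.909 km
|dₓₜ| = 460.909 km

460.9 km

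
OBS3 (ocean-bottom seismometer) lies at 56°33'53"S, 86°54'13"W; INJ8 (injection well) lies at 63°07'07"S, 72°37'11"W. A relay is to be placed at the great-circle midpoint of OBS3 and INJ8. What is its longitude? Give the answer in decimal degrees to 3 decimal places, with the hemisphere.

80.469°W

OBS3: φ = -56.56472°, λ = -86.90361°
INJ8: φ = -63.11861°, λ = -72.61972°
Bx = cos φ₂ cos Δλ = 0.438167,  By = cos φ₂ sin Δλ = 0.111556
φₘ = atan2(sin φ₁ + sin φ₂, √((cos φ₁ + Bx)² + By²)) = -60.03326°
λₘ = λ₁ + atan2(By, cos φ₁ + Bx) = -80.46907°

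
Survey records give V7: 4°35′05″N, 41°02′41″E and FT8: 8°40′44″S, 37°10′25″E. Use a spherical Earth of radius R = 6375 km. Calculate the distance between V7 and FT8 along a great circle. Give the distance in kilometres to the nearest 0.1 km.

V7: φ = +4.58472°, λ = +41.04472°
FT8: φ = -8.67889°, λ = +37.17361°
Δφ = -13.2636°,  Δλ = -3.8711°
a = sin²(Δφ/2) + cos φ₁ cos φ₂ sin²(Δλ/2) = 0.014462
c = 2·arcsin(√a) = 0.241097 rad = 13.8139°
d = R·c = 6375 × 0.241097 = 1537.0 km

1537.0 km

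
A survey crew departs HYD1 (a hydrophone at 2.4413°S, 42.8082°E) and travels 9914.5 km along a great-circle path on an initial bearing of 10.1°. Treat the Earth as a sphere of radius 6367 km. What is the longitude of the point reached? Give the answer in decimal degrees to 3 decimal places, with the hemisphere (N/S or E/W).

115.232°E

δ = d/R = 9914.5/6367 = 1.557170 rad
φ₂ = arcsin(sin φ₁ cos δ + cos φ₁ sin δ cos θ)
   = arcsin(-0.04260·0.01363 + 0.99909·0.99991·0.98450) = 79.40079°
λ₂ = λ₁ + atan2(sin θ sin δ cos φ₁, cos δ − sin φ₁ sin φ₂) = 115.23161°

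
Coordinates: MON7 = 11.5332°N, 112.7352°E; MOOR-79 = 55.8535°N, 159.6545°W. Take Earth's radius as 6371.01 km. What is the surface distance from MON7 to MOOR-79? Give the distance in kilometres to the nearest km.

Δφ = 44.3203°,  Δλ = 87.6103°
a = sin²(Δφ/2) + cos φ₁ cos φ₂ sin²(Δλ/2) = 0.405800
c = 2·arcsin(√a) = 1.381264 rad = 79.1406°
d = R·c = 6371.01 × 1.381264 = 8800.0 km

8800 km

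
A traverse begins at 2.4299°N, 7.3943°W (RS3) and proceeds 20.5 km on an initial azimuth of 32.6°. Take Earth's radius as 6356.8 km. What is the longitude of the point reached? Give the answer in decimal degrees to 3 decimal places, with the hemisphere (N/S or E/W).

7.295°W

δ = d/R = 20.5/6356.8 = 0.003225 rad
φ₂ = arcsin(sin φ₁ cos δ + cos φ₁ sin δ cos θ)
   = arcsin(0.04240·0.99999 + 0.99910·0.00322·0.84245) = 2.58556°
λ₂ = λ₁ + atan2(sin θ sin δ cos φ₁, cos δ − sin φ₁ sin φ₂) = -7.29465°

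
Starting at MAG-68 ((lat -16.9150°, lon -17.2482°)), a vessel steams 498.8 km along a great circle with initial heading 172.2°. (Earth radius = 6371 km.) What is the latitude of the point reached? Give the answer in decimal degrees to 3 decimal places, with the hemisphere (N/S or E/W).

δ = d/R = 498.8/6371 = 0.078292 rad
φ₂ = arcsin(sin φ₁ cos δ + cos φ₁ sin δ cos θ)
   = arcsin(-0.29095·0.99694 + 0.95674·0.07821·-0.99075) = -21.35822°
λ₂ = λ₁ + atan2(sin θ sin δ cos φ₁, cos δ − sin φ₁ sin φ₂) = -16.59516°

21.358°S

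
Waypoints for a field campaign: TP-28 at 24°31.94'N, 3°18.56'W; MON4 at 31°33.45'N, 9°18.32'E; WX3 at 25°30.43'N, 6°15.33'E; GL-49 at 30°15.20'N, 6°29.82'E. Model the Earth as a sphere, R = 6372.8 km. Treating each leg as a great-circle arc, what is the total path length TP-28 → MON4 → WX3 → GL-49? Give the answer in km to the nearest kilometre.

2727 km

TP-28: φ = +24.53233°, λ = -3.30933°
MON4: φ = +31.55750°, λ = +9.30533°
WX3: φ = +25.50717°, λ = +6.25550°
GL-49: φ = +30.25333°, λ = +6.49700°
TP-28→MON4: c = 0.229501 rad, d = 1462.56 km
MON4→WX3: c = 0.115473 rad, d = 735.89 km
WX3→GL-49: c = 0.082920 rad, d = 528.43 km
Total = 1462.56 + 735.89 + 528.43 = 2726.88 km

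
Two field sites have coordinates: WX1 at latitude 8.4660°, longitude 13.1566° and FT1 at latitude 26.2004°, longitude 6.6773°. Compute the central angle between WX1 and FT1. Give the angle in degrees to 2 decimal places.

18.77°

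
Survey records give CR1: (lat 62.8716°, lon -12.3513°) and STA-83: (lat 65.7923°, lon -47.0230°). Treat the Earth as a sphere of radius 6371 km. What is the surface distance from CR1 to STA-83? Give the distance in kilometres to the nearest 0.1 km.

1678.4 km

Δφ = 2.9207°,  Δλ = -34.6717°
a = sin²(Δφ/2) + cos φ₁ cos φ₂ sin²(Δλ/2) = 0.017251
c = 2·arcsin(√a) = 0.263444 rad = 15.0942°
d = R·c = 6371 × 0.263444 = 1678.4 km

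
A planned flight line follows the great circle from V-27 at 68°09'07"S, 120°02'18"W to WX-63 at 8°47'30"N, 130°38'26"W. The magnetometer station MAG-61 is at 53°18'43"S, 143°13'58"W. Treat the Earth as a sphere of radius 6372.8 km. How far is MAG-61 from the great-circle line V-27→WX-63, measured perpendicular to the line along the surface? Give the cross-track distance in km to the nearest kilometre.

1230 km

V-27: φ = -68.15194°, λ = -120.03833°
WX-63: φ = +8.79167°, λ = -130.64056°
MAG-61: φ = -53.31194°, λ = -143.23278°
δ₁₃ = central angle V-27→MAG-61 = 0.321781 rad  (haversine)
θ₁₃ = bearing V-27→MAG-61 = 311.922°,  θ₁₂ = bearing V-27→WX-63 = 349.258°
dₓₜ = R·arcsin(sin δ₁₃ · sin(θ₁₃ − θ₁₂)) = 6372.8·arcsin(0.31626·sin(-37.336°)) = -1229.962 km
|dₓₜ| = 1229.962 km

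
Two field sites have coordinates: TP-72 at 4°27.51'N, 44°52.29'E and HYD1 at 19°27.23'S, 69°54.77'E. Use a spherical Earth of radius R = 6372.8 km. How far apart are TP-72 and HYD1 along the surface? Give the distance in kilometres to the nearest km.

3818 km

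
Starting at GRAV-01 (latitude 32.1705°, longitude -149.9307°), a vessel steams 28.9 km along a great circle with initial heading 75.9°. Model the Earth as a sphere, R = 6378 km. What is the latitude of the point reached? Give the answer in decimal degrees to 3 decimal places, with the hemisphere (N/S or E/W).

32.233°N

δ = d/R = 28.9/6378 = 0.004531 rad
φ₂ = arcsin(sin φ₁ cos δ + cos φ₁ sin δ cos θ)
   = arcsin(0.53244·0.99999 + 0.84647·0.00453·0.24362) = 32.23340°
λ₂ = λ₁ + atan2(sin θ sin δ cos φ₁, cos δ − sin φ₁ sin φ₂) = -149.63303°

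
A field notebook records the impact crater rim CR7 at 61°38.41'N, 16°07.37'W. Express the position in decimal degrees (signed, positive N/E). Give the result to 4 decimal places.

+61.6402°, -16.1228°

lat: 61.6402° N → +61.6402°
lon: 16.1228° W → -16.1228°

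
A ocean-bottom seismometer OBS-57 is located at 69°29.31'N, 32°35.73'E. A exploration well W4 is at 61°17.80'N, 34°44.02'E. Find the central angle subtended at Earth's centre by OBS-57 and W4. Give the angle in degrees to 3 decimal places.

OBS-57: φ = +69.48850°, λ = +32.59550°
W4: φ = +61.29667°, λ = +34.73367°
Δφ = -8.1918°,  Δλ = 2.1382°
a = sin²(Δφ/2) + cos φ₁ cos φ₂ sin²(Δλ/2) = 0.005160
c = 2·arcsin(√a) = 0.143794 rad = 8.2388°

8.239°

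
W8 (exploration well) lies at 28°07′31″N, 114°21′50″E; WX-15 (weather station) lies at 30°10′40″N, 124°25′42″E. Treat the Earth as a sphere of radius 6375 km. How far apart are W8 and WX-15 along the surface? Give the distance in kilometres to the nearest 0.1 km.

W8: φ = +28.12528°, λ = +114.36389°
WX-15: φ = +30.17778°, λ = +124.42833°
Δφ = 2.0525°,  Δλ = 10.0644°
a = sin²(Δφ/2) + cos φ₁ cos φ₂ sin²(Δλ/2) = 0.006187
c = 2·arcsin(√a) = 0.157474 rad = 9.0226°
d = R·c = 6375 × 0.157474 = 1003.9 km

1003.9 km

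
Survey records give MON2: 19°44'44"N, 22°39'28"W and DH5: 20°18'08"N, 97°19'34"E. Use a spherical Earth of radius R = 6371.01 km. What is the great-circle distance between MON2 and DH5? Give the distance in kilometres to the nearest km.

MON2: φ = +19.74556°, λ = -22.65778°
DH5: φ = +20.30222°, λ = +97.32611°
Δφ = 0.5567°,  Δλ = 119.9839°
a = sin²(Δφ/2) + cos φ₁ cos φ₂ sin²(Δλ/2) = 0.661964
c = 2·arcsin(√a) = 1.900675 rad = 108.9006°
d = R·c = 6371.01 × 1.900675 = 12109.2 km

12109 km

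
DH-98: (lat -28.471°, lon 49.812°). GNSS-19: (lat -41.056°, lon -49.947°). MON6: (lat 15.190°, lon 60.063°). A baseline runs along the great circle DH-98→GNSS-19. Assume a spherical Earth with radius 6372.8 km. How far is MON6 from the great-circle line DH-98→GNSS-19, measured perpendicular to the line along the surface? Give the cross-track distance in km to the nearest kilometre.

δ₁₃ = central angle DH-98→MON6 = 0.781446 rad  (haversine)
θ₁₃ = bearing DH-98→MON6 = 14.114°,  θ₁₂ = bearing DH-98→GNSS-19 = 229.341°
dₓₜ = R·arcsin(sin δ₁₃ · sin(θ₁₃ − θ₁₂)) = 6372.8·arcsin(0.70431·sin(-215.227°)) = 2666.089 km
|dₓₜ| = 2666.089 km

2666 km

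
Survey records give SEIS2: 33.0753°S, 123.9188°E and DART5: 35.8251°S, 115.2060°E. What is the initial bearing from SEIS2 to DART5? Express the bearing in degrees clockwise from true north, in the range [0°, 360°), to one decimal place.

246.6°

Δλ = -8.7128°
y = sin Δλ · cos φ₂ = -0.122822
x = cos φ₁ sin φ₂ − sin φ₁ cos φ₂ cos Δλ = -0.053081
θ = atan2(y, x) = -113.3729° → 246.6271° (mod 360°)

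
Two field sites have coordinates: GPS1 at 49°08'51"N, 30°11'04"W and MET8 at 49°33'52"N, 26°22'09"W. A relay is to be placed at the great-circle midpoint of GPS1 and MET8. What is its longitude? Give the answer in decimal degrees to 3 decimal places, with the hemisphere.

28.285°W

GPS1: φ = +49.14750°, λ = -30.18444°
MET8: φ = +49.56444°, λ = -26.36917°
Bx = cos φ₂ cos Δλ = 0.647155,  By = cos φ₂ sin Δλ = 0.043157
φₘ = atan2(sin φ₁ + sin φ₂, √((cos φ₁ + Bx)² + By²)) = 49.37167°
λₘ = λ₁ + atan2(By, cos φ₁ + Bx) = -28.28489°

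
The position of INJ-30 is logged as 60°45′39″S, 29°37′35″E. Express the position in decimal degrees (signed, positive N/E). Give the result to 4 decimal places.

-60.7608°, +29.6264°

lat: 60.7608° S → -60.7608°
lon: 29.6264° E → +29.6264°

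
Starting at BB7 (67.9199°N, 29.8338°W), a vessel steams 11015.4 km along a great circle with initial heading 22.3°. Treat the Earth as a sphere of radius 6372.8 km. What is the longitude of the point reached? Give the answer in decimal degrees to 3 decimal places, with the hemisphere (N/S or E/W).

δ = d/R = 11015.4/6372.8 = 1.728502 rad
φ₂ = arcsin(sin φ₁ cos δ + cos φ₁ sin δ cos θ)
   = arcsin(0.92666·-0.15705 + 0.37590·0.98759·0.92521) = 11.41640°
λ₂ = λ₁ + atan2(sin θ sin δ cos φ₁, cos δ − sin φ₁ sin φ₂) = 127.68927°

127.689°E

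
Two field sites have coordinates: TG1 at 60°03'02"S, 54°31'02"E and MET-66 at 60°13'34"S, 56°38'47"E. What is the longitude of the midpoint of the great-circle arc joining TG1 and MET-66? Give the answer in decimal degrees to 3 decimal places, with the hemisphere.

55.579°E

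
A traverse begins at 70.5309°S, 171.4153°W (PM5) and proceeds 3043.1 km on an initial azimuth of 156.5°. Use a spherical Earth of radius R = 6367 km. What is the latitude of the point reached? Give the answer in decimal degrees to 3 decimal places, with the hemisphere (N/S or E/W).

77.893°S

δ = d/R = 3043.1/6367 = 0.477949 rad
φ₂ = arcsin(sin φ₁ cos δ + cos φ₁ sin δ cos θ)
   = arcsin(-0.94282·0.88794 + 0.33330·0.45996·-0.91706) = -77.89300°
λ₂ = λ₁ + atan2(sin θ sin δ cos φ₁, cos δ − sin φ₁ sin φ₂) = -52.39679°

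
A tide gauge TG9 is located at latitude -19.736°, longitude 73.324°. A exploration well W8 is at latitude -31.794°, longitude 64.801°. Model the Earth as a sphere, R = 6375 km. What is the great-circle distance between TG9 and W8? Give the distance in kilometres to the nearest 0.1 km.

1588.9 km

Δφ = -12.0580°,  Δλ = -8.5230°
a = sin²(Δφ/2) + cos φ₁ cos φ₂ sin²(Δλ/2) = 0.015449
c = 2·arcsin(√a) = 0.249234 rad = 14.2801°
d = R·c = 6375 × 0.249234 = 1588.9 km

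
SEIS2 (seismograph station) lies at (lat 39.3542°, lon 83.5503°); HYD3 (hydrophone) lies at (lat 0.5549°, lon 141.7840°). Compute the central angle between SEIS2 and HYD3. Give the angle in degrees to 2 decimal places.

Δφ = -38.7993°,  Δλ = 58.2337°
a = sin²(Δφ/2) + cos φ₁ cos φ₂ sin²(Δλ/2) = 0.293400
c = 2·arcsin(√a) = 1.144832 rad = 65.5940°

65.59°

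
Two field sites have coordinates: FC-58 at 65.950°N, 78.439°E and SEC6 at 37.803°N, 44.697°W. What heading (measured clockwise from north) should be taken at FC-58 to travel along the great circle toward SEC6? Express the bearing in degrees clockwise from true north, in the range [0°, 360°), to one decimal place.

Δλ = -123.1360°
y = sin Δλ · cos φ₂ = -0.661630
x = cos φ₁ sin φ₂ − sin φ₁ cos φ₂ cos Δλ = 0.644207
θ = atan2(y, x) = -45.7644° → 314.2356° (mod 360°)

314.2°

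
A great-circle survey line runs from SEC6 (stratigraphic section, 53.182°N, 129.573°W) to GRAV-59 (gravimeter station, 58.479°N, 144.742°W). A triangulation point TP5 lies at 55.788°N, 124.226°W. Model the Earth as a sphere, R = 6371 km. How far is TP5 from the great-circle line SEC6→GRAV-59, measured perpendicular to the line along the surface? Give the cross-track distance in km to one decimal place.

444.0 km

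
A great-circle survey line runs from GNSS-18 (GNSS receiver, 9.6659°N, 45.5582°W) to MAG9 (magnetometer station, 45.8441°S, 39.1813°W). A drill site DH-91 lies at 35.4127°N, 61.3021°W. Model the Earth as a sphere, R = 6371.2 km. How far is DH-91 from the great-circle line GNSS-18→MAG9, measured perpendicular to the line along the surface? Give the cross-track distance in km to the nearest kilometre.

1147 km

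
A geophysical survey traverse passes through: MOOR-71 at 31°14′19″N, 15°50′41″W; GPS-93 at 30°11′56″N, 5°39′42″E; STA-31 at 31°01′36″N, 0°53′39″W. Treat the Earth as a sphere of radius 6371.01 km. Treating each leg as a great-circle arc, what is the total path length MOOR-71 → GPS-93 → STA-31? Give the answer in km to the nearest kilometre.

2690 km

MOOR-71: φ = +31.23861°, λ = -15.84472°
GPS-93: φ = +30.19889°, λ = +5.66167°
STA-31: φ = +31.02667°, λ = -0.89417°
MOOR-71→GPS-93: c = 0.322691 rad, d = 2055.87 km
GPS-93→STA-31: c = 0.099513 rad, d = 634.00 km
Total = 2055.87 + 634.00 = 2689.86 km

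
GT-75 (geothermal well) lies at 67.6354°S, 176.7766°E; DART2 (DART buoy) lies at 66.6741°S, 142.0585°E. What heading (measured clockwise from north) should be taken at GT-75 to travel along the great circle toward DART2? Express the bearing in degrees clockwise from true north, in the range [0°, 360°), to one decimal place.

Δλ = -34.7181°
y = sin Δλ · cos φ₂ = -0.225515
x = cos φ₁ sin φ₂ − sin φ₁ cos φ₂ cos Δλ = -0.048416
θ = atan2(y, x) = -102.1168° → 257.8832° (mod 360°)

257.9°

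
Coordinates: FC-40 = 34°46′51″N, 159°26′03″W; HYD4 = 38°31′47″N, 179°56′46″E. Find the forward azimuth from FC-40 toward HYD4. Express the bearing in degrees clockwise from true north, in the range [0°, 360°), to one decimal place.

FC-40: φ = +34.78083°, λ = -159.43417°
HYD4: φ = +38.52972°, λ = +179.94611°
Δλ = -20.6197°
y = sin Δλ · cos φ₂ = -0.275493
x = cos φ₁ sin φ₂ − sin φ₁ cos φ₂ cos Δλ = 0.093971
θ = atan2(y, x) = -71.1654° → 288.8346° (mod 360°)

288.8°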